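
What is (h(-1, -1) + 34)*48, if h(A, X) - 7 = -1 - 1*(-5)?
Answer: 2160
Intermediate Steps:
h(A, X) = 11 (h(A, X) = 7 + (-1 - 1*(-5)) = 7 + (-1 + 5) = 7 + 4 = 11)
(h(-1, -1) + 34)*48 = (11 + 34)*48 = 45*48 = 2160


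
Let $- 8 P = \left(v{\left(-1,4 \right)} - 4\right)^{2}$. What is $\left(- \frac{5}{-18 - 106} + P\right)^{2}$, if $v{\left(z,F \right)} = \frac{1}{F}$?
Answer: $\frac{46444225}{15745024} \approx 2.9498$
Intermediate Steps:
$P = - \frac{225}{128}$ ($P = - \frac{\left(\frac{1}{4} - 4\right)^{2}}{8} = - \frac{\left(- \frac{15}{4}\right)^{2}}{8} = \left(- \frac{1}{8}\right) \frac{225}{16} = - \frac{225}{128} \approx -1.7578$)
$\left(- \frac{5}{-18 - 106} + P\right)^{2} = \left(- \frac{5}{-18 - 106} - \frac{225}{128}\right)^{2} = \left(- \frac{5}{-124} - \frac{225}{128}\right)^{2} = \left(\left(-5\right) \left(- \frac{1}{124}\right) - \frac{225}{128}\right)^{2} = \left(\frac{5}{124} - \frac{225}{128}\right)^{2} = \left(- \frac{6815}{3968}\right)^{2} = \frac{46444225}{15745024}$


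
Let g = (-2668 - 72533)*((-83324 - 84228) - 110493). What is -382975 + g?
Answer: 20908879070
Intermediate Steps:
g = 20909262045 (g = -75201*(-167552 - 110493) = -75201*(-278045) = 20909262045)
-382975 + g = -382975 + 20909262045 = 20908879070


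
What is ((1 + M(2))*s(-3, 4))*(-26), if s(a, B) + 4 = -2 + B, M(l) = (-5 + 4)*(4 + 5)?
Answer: -416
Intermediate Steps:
M(l) = -9 (M(l) = -1*9 = -9)
s(a, B) = -6 + B (s(a, B) = -4 + (-2 + B) = -6 + B)
((1 + M(2))*s(-3, 4))*(-26) = ((1 - 9)*(-6 + 4))*(-26) = -8*(-2)*(-26) = 16*(-26) = -416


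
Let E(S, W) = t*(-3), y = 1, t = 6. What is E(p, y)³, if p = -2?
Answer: -5832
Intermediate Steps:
E(S, W) = -18 (E(S, W) = 6*(-3) = -18)
E(p, y)³ = (-18)³ = -5832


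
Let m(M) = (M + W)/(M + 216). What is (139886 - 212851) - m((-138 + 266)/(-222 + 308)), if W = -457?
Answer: -682349093/9352 ≈ -72963.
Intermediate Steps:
m(M) = (-457 + M)/(216 + M) (m(M) = (M - 457)/(M + 216) = (-457 + M)/(216 + M))
(139886 - 212851) - m((-138 + 266)/(-222 + 308)) = (139886 - 212851) - (-457 + (-138 + 266)/(-222 + 308))/(216 + (-138 + 266)/(-222 + 308)) = -72965 - (-457 + 128/86)/(216 + 128/86) = -72965 - (-457 + 128*(1/86))/(216 + 128*(1/86)) = -72965 - (-457 + 64/43)/(216 + 64/43) = -72965 - (-19587)/(9352/43*43) = -72965 - 43*(-19587)/(9352*43) = -72965 - 1*(-19587/9352) = -72965 + 19587/9352 = -682349093/9352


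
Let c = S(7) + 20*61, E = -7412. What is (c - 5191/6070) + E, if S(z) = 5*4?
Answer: -37469231/6070 ≈ -6172.9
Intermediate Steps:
S(z) = 20
c = 1240 (c = 20 + 20*61 = 20 + 1220 = 1240)
(c - 5191/6070) + E = (1240 - 5191/6070) - 7412 = 7521609/6070 - 7412 = -37469231/6070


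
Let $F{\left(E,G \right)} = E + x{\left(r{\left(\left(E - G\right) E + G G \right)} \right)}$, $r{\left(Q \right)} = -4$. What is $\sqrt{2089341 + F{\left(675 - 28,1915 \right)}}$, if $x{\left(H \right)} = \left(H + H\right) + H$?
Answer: $2 \sqrt{522494} \approx 1445.7$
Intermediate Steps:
$x{\left(H \right)} = 3 H$ ($x{\left(H \right)} = 2 H + H = 3 H$)
$F{\left(E,G \right)} = -12 + E$ ($F{\left(E,G \right)} = E + 3 \left(-4\right) = E - 12 = -12 + E$)
$\sqrt{2089341 + F{\left(675 - 28,1915 \right)}} = \sqrt{2089341 + \left(-12 + \left(675 - 28\right)\right)} = \sqrt{2089341 + \left(-12 + 647\right)} = \sqrt{2089341 + 635} = \sqrt{2089976} = 2 \sqrt{522494}$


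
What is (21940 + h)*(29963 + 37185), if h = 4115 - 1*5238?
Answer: 1397819916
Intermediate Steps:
h = -1123 (h = 4115 - 5238 = -1123)
(21940 + h)*(29963 + 37185) = (21940 - 1123)*(29963 + 37185) = 20817*67148 = 1397819916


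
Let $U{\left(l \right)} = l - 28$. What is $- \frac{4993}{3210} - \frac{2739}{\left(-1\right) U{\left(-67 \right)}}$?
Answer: $- \frac{370661}{12198} \approx -30.387$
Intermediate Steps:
$U{\left(l \right)} = -28 + l$
$- \frac{4993}{3210} - \frac{2739}{\left(-1\right) U{\left(-67 \right)}} = - \frac{4993}{3210} - \frac{2739}{\left(-1\right) \left(-28 - 67\right)} = \left(-4993\right) \frac{1}{3210} - \frac{2739}{\left(-1\right) \left(-95\right)} = - \frac{4993}{3210} - \frac{2739}{95} = - \frac{370661}{12198}$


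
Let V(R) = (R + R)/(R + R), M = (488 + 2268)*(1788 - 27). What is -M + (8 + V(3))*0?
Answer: -4853316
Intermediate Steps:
M = 4853316 (M = 2756*1761 = 4853316)
V(R) = 1 (V(R) = (2*R)/((2*R)) = (2*R)*(1/(2*R)) = 1)
-M + (8 + V(3))*0 = -1*4853316 + (8 + 1)*0 = -4853316 + 9*0 = -4853316 + 0 = -4853316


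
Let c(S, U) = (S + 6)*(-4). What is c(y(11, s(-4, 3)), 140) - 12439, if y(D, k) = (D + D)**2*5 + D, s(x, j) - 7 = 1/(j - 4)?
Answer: -22187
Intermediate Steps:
s(x, j) = 7 + 1/(-4 + j) (s(x, j) = 7 + 1/(j - 4) = 7 + 1/(-4 + j))
y(D, k) = D + 20*D**2 (y(D, k) = (2*D)**2*5 + D = (4*D**2)*5 + D = 20*D**2 + D = D + 20*D**2)
c(S, U) = -24 - 4*S (c(S, U) = (6 + S)*(-4) = -24 - 4*S)
c(y(11, s(-4, 3)), 140) - 12439 = (-24 - 44*(1 + 20*11)) - 12439 = (-24 - 44*(1 + 220)) - 12439 = (-24 - 44*221) - 12439 = (-24 - 4*2431) - 12439 = (-24 - 9724) - 12439 = -9748 - 12439 = -22187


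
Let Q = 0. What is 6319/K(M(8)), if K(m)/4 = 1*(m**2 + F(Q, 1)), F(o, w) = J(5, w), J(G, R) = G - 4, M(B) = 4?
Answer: 6319/68 ≈ 92.927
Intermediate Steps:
J(G, R) = -4 + G
F(o, w) = 1 (F(o, w) = -4 + 5 = 1)
K(m) = 4 + 4*m**2 (K(m) = 4*(1*(m**2 + 1)) = 4*(1*(1 + m**2)) = 4*(1 + m**2) = 4 + 4*m**2)
6319/K(M(8)) = 6319/(4 + 4*4**2) = 6319/(4 + 4*16) = 6319/(4 + 64) = 6319/68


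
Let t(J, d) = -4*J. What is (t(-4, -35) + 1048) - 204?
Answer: 860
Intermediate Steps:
(t(-4, -35) + 1048) - 204 = (-4*(-4) + 1048) - 204 = (16 + 1048) - 204 = 1064 - 204 = 860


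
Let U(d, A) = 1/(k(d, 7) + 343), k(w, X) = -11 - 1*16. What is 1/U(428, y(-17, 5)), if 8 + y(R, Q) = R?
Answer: 316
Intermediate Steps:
k(w, X) = -27 (k(w, X) = -11 - 16 = -27)
y(R, Q) = -8 + R
U(d, A) = 1/316 (U(d, A) = 1/(-27 + 343) = 1/316)
1/U(428, y(-17, 5)) = 1/(1/316) = 316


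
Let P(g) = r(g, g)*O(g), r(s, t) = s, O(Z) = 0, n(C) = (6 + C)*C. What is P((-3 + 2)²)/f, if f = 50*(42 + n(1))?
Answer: 0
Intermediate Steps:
n(C) = C*(6 + C)
P(g) = 0 (P(g) = g*0 = 0)
f = 2450 (f = 50*(42 + 1*(6 + 1)) = 50*(42 + 1*7) = 50*(42 + 7) = 50*49 = 2450)
P((-3 + 2)²)/f = 0/2450 = 0*(1/2450) = 0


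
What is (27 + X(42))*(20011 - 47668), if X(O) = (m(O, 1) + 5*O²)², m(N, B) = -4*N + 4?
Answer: -2072238421491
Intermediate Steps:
m(N, B) = 4 - 4*N
X(O) = (4 - 4*O + 5*O²)² (X(O) = ((4 - 4*O) + 5*O²)² = (4 - 4*O + 5*O²)²)
(27 + X(42))*(20011 - 47668) = (27 + (4 - 4*42 + 5*42²)²)*(20011 - 47668) = (27 + (4 - 168 + 5*1764)²)*(-27657) = (27 + (4 - 168 + 8820)²)*(-27657) = (27 + 8656²)*(-27657) = (27 + 74926336)*(-27657) = 74926363*(-27657) = -2072238421491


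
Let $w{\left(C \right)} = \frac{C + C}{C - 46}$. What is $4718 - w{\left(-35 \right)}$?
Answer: $\frac{382088}{81} \approx 4717.1$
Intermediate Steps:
$w{\left(C \right)} = \frac{2 C}{-46 + C}$
$4718 - w{\left(-35 \right)} = 4718 - 2 \left(-35\right) \frac{1}{-46 - 35} = 4718 - 2 \left(-35\right) \frac{1}{-81} = 4718 - 2 \left(-35\right) \left(- \frac{1}{81}\right) = 4718 - \frac{70}{81} = \frac{382088}{81}$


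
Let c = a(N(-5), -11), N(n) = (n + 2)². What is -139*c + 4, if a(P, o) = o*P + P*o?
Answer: 27526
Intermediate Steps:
N(n) = (2 + n)²
a(P, o) = 2*P*o (a(P, o) = P*o + P*o = 2*P*o)
c = -198 (c = 2*(2 - 5)²*(-11) = 2*(-3)²*(-11) = 2*9*(-11) = -198)
-139*c + 4 = -139*(-198) + 4 = 27522 + 4 = 27526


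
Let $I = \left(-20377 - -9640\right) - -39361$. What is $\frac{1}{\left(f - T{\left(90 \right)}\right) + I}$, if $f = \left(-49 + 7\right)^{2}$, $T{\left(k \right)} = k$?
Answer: $\frac{1}{30298} \approx 3.3005 \cdot 10^{-5}$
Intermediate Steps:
$f = 1764$ ($f = \left(-42\right)^{2} = 1764$)
$I = 28624$ ($I = \left(-20377 + 9640\right) + 39361 = -10737 + 39361 = 28624$)
$\frac{1}{\left(f - T{\left(90 \right)}\right) + I} = \frac{1}{\left(1764 - 90\right) + 28624} = \frac{1}{1674 + 28624} = \frac{1}{30298}$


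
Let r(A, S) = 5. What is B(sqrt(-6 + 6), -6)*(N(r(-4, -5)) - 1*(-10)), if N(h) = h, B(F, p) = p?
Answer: -90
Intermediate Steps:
B(sqrt(-6 + 6), -6)*(N(r(-4, -5)) - 1*(-10)) = -6*(5 - 1*(-10)) = -6*(5 + 10) = -6*15 = -90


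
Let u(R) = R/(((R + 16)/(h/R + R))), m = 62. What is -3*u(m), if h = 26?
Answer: -1935/13 ≈ -148.85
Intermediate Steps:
u(R) = R*(R + 26/R)/(16 + R) (u(R) = R/(((R + 16)/(26/R + R))) = R/(((16 + R)/(R + 26/R))) = R*((R + 26/R)/(16 + R)) = R*(R + 26/R)/(16 + R))
-3*u(m) = -3*(26 + 62²)/(16 + 62) = -3*(26 + 3844)/78 = -3870/26 = -3*645/13 = -1935/13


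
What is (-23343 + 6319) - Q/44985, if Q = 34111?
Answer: -765858751/44985 ≈ -17025.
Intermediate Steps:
(-23343 + 6319) - Q/44985 = (-23343 + 6319) - 34111/44985 = -17024 - 34111/44985 = -765858751/44985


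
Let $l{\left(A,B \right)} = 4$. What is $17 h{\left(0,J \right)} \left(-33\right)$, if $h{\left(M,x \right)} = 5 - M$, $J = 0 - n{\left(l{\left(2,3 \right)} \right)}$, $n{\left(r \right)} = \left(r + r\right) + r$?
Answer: $-2805$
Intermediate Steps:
$n{\left(r \right)} = 3 r$ ($n{\left(r \right)} = 2 r + r = 3 r$)
$J = -12$ ($J = 0 - 3 \cdot 4 = 0 - 12 = -12$)
$17 h{\left(0,J \right)} \left(-33\right) = 17 \left(5 - 0\right) \left(-33\right) = 17 \left(5 + 0\right) \left(-33\right) = 17 \cdot 5 \left(-33\right) = 85 \left(-33\right) = -2805$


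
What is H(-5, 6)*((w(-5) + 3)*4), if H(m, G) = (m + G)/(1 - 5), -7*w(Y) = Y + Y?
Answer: -31/7 ≈ -4.4286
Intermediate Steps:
w(Y) = -2*Y/7 (w(Y) = -(Y + Y)/7 = -2*Y/7)
H(m, G) = -G/4 - m/4 (H(m, G) = (G + m)/(-4) = (G + m)*(-¼) = -G/4 - m/4)
H(-5, 6)*((w(-5) + 3)*4) = (-¼*6 - ¼*(-5))*((-2/7*(-5) + 3)*4) = (-3/2 + 5/4)*((10/7 + 3)*4) = -31*4/28 = -¼*124/7 = -31/7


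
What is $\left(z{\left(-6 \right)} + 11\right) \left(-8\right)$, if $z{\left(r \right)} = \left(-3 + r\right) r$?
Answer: $-520$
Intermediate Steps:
$z{\left(r \right)} = r \left(-3 + r\right)$
$\left(z{\left(-6 \right)} + 11\right) \left(-8\right) = \left(- 6 \left(-3 - 6\right) + 11\right) \left(-8\right) = \left(\left(-6\right) \left(-9\right) + 11\right) \left(-8\right) = \left(54 + 11\right) \left(-8\right) = 65 \left(-8\right) = -520$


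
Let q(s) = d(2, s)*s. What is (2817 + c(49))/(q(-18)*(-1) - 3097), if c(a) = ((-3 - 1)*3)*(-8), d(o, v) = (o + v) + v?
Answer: -2913/3709 ≈ -0.78539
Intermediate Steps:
d(o, v) = o + 2*v
c(a) = 96 (c(a) = -4*3*(-8) = -12*(-8) = 96)
q(s) = s*(2 + 2*s) (q(s) = (2 + 2*s)*s = s*(2 + 2*s))
(2817 + c(49))/(q(-18)*(-1) - 3097) = (2817 + 96)/((2*(-18)*(1 - 18))*(-1) - 3097) = 2913/((2*(-18)*(-17))*(-1) - 3097) = 2913/(612*(-1) - 3097) = 2913/(-612 - 3097) = 2913/(-3709) = 2913*(-1/3709) = -2913/3709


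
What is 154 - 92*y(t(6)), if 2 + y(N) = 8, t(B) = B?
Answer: -398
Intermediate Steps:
y(N) = 6 (y(N) = -2 + 8 = 6)
154 - 92*y(t(6)) = 154 - 92*6 = 154 - 552 = -398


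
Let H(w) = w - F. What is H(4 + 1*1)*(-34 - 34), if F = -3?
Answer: -544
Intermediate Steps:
H(w) = 3 + w (H(w) = w - 1*(-3) = w + 3 = 3 + w)
H(4 + 1*1)*(-34 - 34) = (3 + (4 + 1*1))*(-34 - 34) = (3 + (4 + 1))*(-68) = (3 + 5)*(-68) = 8*(-68) = -544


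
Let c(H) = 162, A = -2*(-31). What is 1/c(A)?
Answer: 1/162 ≈ 0.0061728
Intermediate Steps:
A = 62
1/c(A) = 1/162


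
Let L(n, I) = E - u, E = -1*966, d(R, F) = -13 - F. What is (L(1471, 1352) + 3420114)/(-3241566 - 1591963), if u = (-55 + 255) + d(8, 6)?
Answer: -3418967/4833529 ≈ -0.70734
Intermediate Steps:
u = 181 (u = (-55 + 255) + (-13 - 1*6) = 200 + (-13 - 6) = 200 - 19 = 181)
E = -966
L(n, I) = -1147 (L(n, I) = -966 - 1*181 = -966 - 181 = -1147)
(L(1471, 1352) + 3420114)/(-3241566 - 1591963) = (-1147 + 3420114)/(-3241566 - 1591963) = 3418967/(-4833529) = 3418967*(-1/4833529) = -3418967/4833529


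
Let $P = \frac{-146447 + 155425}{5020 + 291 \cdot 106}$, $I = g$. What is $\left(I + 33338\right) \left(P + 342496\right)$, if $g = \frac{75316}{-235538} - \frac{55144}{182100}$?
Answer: $\frac{365931578064824580537554}{32048863663475} \approx 1.1418 \cdot 10^{10}$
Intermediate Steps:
$g = - \frac{3337943884}{5361433725}$ ($g = 75316 \left(- \frac{1}{235538}\right) - \frac{13786}{45525} = - \frac{37658}{117769} - \frac{13786}{45525} = - \frac{3337943884}{5361433725} \approx -0.62258$)
$I = - \frac{3337943884}{5361433725} \approx -0.62258$
$P = \frac{4489}{17933}$ ($P = \frac{8978}{5020 + 30846} = \frac{8978}{35866} = 8978 \cdot \frac{1}{35866} = \frac{4489}{17933} \approx 0.25032$)
$\left(I + 33338\right) \left(P + 342496\right) = \left(- \frac{3337943884}{5361433725} + 33338\right) \left(\frac{4489}{17933} + 342496\right) = \frac{178736139580166}{5361433725} \cdot \frac{6141985257}{17933} = \frac{365931578064824580537554}{32048863663475}$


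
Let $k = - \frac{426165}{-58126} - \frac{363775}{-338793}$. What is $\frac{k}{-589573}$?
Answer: $- \frac{165526504495}{11610273556441014} \approx -1.4257 \cdot 10^{-5}$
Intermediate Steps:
$k = \frac{165526504495}{19692681918}$ ($k = \left(-426165\right) \left(- \frac{1}{58126}\right) - - \frac{363775}{338793} = \frac{426165}{58126} + \frac{363775}{338793} = \frac{165526504495}{19692681918} \approx 8.4055$)
$\frac{k}{-589573} = \frac{165526504495}{19692681918 \left(-589573\right)} = \frac{165526504495}{19692681918} \left(- \frac{1}{589573}\right) = - \frac{165526504495}{11610273556441014}$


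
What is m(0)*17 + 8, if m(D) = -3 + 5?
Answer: 42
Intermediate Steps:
m(D) = 2
m(0)*17 + 8 = 2*17 + 8 = 34 + 8 = 42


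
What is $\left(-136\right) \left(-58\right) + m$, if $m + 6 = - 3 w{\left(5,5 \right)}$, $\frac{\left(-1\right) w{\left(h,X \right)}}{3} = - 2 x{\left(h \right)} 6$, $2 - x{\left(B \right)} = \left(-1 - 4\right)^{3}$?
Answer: $-5834$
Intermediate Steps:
$x{\left(B \right)} = 127$ ($x{\left(B \right)} = 2 - \left(-1 - 4\right)^{3} = 2 - \left(-5\right)^{3} = 2 - -125 = 2 + 125 = 127$)
$w{\left(h,X \right)} = 4572$ ($w{\left(h,X \right)} = - 3 \left(-2\right) 127 \cdot 6 = - 3 \left(\left(-254\right) 6\right) = \left(-3\right) \left(-1524\right) = 4572$)
$m = -13722$ ($m = -6 - 13716 = -13722$)
$\left(-136\right) \left(-58\right) + m = \left(-136\right) \left(-58\right) - 13722 = 7888 - 13722 = -5834$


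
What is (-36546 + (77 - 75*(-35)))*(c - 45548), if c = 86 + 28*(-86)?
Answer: 1620112280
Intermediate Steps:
c = -2322 (c = 86 - 2408 = -2322)
(-36546 + (77 - 75*(-35)))*(c - 45548) = (-36546 + (77 - 75*(-35)))*(-2322 - 45548) = (-36546 + (77 + 2625))*(-47870) = (-36546 + 2702)*(-47870) = -33844*(-47870) = 1620112280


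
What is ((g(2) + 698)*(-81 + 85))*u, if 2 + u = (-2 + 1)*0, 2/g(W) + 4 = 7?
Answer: -16768/3 ≈ -5589.3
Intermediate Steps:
g(W) = ⅔ (g(W) = 2/(-4 + 7) = 2/3 = 2*(⅓) = ⅔)
u = -2 (u = -2 + (-2 + 1)*0 = -2 - 1*0 = -2 + 0 = -2)
((g(2) + 698)*(-81 + 85))*u = ((⅔ + 698)*(-81 + 85))*(-2) = ((2096/3)*4)*(-2) = (8384/3)*(-2) = -16768/3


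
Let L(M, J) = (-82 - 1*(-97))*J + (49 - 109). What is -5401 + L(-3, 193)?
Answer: -2566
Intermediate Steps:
L(M, J) = -60 + 15*J (L(M, J) = (-82 + 97)*J - 60 = 15*J - 60 = -60 + 15*J)
-5401 + L(-3, 193) = -5401 + (-60 + 15*193) = -5401 + (-60 + 2895) = -5401 + 2835 = -2566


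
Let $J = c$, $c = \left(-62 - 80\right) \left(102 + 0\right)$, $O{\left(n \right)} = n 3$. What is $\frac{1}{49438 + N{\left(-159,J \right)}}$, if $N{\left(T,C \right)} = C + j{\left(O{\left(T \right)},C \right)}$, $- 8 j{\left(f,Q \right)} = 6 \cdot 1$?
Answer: $\frac{4}{139813} \approx 2.861 \cdot 10^{-5}$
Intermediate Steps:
$O{\left(n \right)} = 3 n$
$c = -14484$ ($c = \left(-142\right) 102 = -14484$)
$J = -14484$
$j{\left(f,Q \right)} = - \frac{3}{4}$ ($j{\left(f,Q \right)} = - \frac{6 \cdot 1}{8} = \left(- \frac{1}{8}\right) 6 = - \frac{3}{4}$)
$N{\left(T,C \right)} = - \frac{3}{4} + C$ ($N{\left(T,C \right)} = C - \frac{3}{4} = - \frac{3}{4} + C$)
$\frac{1}{49438 + N{\left(-159,J \right)}} = \frac{1}{49438 - \frac{57939}{4}} = \frac{1}{\frac{139813}{4}} = \frac{4}{139813}$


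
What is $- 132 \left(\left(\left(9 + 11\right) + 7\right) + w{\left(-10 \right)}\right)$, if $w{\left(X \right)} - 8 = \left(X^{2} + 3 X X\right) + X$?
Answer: $-56100$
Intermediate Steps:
$w{\left(X \right)} = 8 + X + 4 X^{2}$ ($w{\left(X \right)} = 8 + \left(\left(X^{2} + 3 X X\right) + X\right) = 8 + \left(\left(X^{2} + 3 X^{2}\right) + X\right) = 8 + \left(4 X^{2} + X\right) = 8 + \left(X + 4 X^{2}\right) = 8 + X + 4 X^{2}$)
$- 132 \left(\left(\left(9 + 11\right) + 7\right) + w{\left(-10 \right)}\right) = - 132 \left(\left(\left(9 + 11\right) + 7\right) + \left(8 - 10 + 4 \left(-10\right)^{2}\right)\right) = - 132 \left(\left(20 + 7\right) + \left(8 - 10 + 4 \cdot 100\right)\right) = - 132 \left(27 + \left(8 - 10 + 400\right)\right) = - 132 \left(27 + 398\right) = \left(-132\right) 425 = -56100$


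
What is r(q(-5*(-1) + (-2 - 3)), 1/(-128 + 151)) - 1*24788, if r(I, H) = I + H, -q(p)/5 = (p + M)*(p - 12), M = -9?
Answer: -582543/23 ≈ -25328.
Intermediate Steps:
q(p) = -5*(-12 + p)*(-9 + p) (q(p) = -5*(p - 9)*(p - 12) = -5*(-9 + p)*(-12 + p) = -5*(-12 + p)*(-9 + p))
r(I, H) = H + I
r(q(-5*(-1) + (-2 - 3)), 1/(-128 + 151)) - 1*24788 = (1/(-128 + 151) + (-540 - 5*(-5*(-1) + (-2 - 3))**2 + 105*(-5*(-1) + (-2 - 3)))) - 1*24788 = (1/23 + (-540 - 5*(5 - 5)**2 + 105*(5 - 5))) - 24788 = (1/23 + (-540 - 5*0**2 + 105*0)) - 24788 = (1/23 + (-540 - 5*0 + 0)) - 24788 = (1/23 + (-540 + 0 + 0)) - 24788 = (1/23 - 540) - 24788 = -12419/23 - 24788 = -582543/23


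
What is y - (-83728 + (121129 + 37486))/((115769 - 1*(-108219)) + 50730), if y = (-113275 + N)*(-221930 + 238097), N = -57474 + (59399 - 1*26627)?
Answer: -612806343687049/274718 ≈ -2.2307e+9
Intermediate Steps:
N = -24702 (N = -57474 + (59399 - 26627) = -57474 + 32772 = -24702)
y = -2230674159 (y = (-113275 - 24702)*(-221930 + 238097) = -137977*16167 = -2230674159)
y - (-83728 + (121129 + 37486))/((115769 - 1*(-108219)) + 50730) = -2230674159 - (-83728 + (121129 + 37486))/((115769 - 1*(-108219)) + 50730) = -2230674159 - (-83728 + 158615)/((115769 + 108219) + 50730) = -2230674159 - 74887/(223988 + 50730) = -2230674159 - 74887/274718 = -612806343687049/274718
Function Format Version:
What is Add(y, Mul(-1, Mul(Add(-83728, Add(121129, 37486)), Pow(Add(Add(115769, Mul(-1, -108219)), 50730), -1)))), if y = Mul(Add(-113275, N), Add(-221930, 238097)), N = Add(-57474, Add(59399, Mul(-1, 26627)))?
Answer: Rational(-612806343687049, 274718) ≈ -2.2307e+9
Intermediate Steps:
N = -24702 (N = Add(-57474, Add(59399, -26627)) = Add(-57474, 32772) = -24702)
y = -2230674159 (y = Mul(Add(-113275, -24702), Add(-221930, 238097)) = Mul(-137977, 16167) = -2230674159)
Add(y, Mul(-1, Mul(Add(-83728, Add(121129, 37486)), Pow(Add(Add(115769, Mul(-1, -108219)), 50730), -1)))) = Add(-2230674159, Mul(-1, Mul(Add(-83728, Add(121129, 37486)), Pow(Add(Add(115769, Mul(-1, -108219)), 50730), -1)))) = Add(-2230674159, Mul(-1, Mul(Add(-83728, 158615), Pow(Add(Add(115769, 108219), 50730), -1)))) = Add(-2230674159, Mul(-1, Mul(74887, Pow(Add(223988, 50730), -1)))) = Add(-2230674159, Mul(-1, Mul(74887, Pow(274718, -1)))) = Add(-2230674159, Mul(-1, Mul(74887, Rational(1, 274718)))) = Add(-2230674159, Mul(-1, Rational(74887, 274718))) = Add(-2230674159, Rational(-74887, 274718)) = Rational(-612806343687049, 274718)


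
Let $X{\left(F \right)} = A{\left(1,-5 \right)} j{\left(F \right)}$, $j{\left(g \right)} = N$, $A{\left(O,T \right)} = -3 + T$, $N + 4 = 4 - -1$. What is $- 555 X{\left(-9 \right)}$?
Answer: $4440$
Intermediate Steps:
$N = 1$ ($N = -4 + \left(4 - -1\right) = -4 + \left(4 + 1\right) = -4 + 5 = 1$)
$j{\left(g \right)} = 1$
$X{\left(F \right)} = -8$ ($X{\left(F \right)} = \left(-3 - 5\right) 1 = \left(-8\right) 1 = -8$)
$- 555 X{\left(-9 \right)} = \left(-555\right) \left(-8\right) = 4440$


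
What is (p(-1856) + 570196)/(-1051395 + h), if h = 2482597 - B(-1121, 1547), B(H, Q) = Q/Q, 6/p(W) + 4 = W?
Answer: 58920253/147890770 ≈ 0.39840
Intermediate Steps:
p(W) = 6/(-4 + W)
B(H, Q) = 1
h = 2482596 (h = 2482597 - 1*1 = 2482597 - 1 = 2482596)
(p(-1856) + 570196)/(-1051395 + h) = (6/(-4 - 1856) + 570196)/(-1051395 + 2482596) = (6/(-1860) + 570196)/1431201 = (6*(-1/1860) + 570196)*(1/1431201) = (-1/310 + 570196)*(1/1431201) = (176760759/310)*(1/1431201) = 58920253/147890770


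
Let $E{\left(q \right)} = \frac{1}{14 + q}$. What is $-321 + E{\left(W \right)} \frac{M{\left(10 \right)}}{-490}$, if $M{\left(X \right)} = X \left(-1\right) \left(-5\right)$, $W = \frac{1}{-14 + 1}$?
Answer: $- \frac{2847014}{8869} \approx -321.01$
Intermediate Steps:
$W = - \frac{1}{13}$ ($W = \frac{1}{-13} = - \frac{1}{13} \approx -0.076923$)
$M{\left(X \right)} = 5 X$ ($M{\left(X \right)} = - X \left(-5\right) = 5 X$)
$-321 + E{\left(W \right)} \frac{M{\left(10 \right)}}{-490} = -321 + \frac{5 \cdot 10 \frac{1}{-490}}{14 - \frac{1}{13}} = -321 + \frac{50 \left(- \frac{1}{490}\right)}{\frac{181}{13}} = -321 + \frac{13}{181} \left(- \frac{5}{49}\right) = -321 - \frac{65}{8869} = - \frac{2847014}{8869}$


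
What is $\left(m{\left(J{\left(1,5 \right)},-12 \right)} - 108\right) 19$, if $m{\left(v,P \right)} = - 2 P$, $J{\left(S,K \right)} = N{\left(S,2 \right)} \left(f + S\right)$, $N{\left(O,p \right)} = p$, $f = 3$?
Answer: $-1596$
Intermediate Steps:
$J{\left(S,K \right)} = 6 + 2 S$ ($J{\left(S,K \right)} = 2 \left(3 + S\right) = 6 + 2 S$)
$\left(m{\left(J{\left(1,5 \right)},-12 \right)} - 108\right) 19 = \left(\left(-2\right) \left(-12\right) - 108\right) 19 = \left(24 - 108\right) 19 = \left(-84\right) 19 = -1596$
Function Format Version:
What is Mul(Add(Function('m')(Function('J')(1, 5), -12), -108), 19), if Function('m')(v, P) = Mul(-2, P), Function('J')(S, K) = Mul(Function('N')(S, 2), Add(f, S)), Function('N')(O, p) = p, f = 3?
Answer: -1596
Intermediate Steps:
Function('J')(S, K) = Add(6, Mul(2, S)) (Function('J')(S, K) = Mul(2, Add(3, S)) = Add(6, Mul(2, S)))
Mul(Add(Function('m')(Function('J')(1, 5), -12), -108), 19) = Mul(Add(Mul(-2, -12), -108), 19) = Mul(Add(24, -108), 19) = Mul(-84, 19) = -1596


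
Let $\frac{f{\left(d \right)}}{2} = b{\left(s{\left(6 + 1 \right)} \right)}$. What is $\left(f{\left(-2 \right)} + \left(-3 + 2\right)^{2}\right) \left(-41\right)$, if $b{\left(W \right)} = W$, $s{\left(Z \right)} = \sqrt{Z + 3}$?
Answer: $-41 - 82 \sqrt{10} \approx -300.31$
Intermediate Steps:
$s{\left(Z \right)} = \sqrt{3 + Z}$
$f{\left(d \right)} = 2 \sqrt{10}$ ($f{\left(d \right)} = 2 \sqrt{3 + \left(6 + 1\right)} = 2 \sqrt{3 + 7} = 2 \sqrt{10}$)
$\left(f{\left(-2 \right)} + \left(-3 + 2\right)^{2}\right) \left(-41\right) = \left(2 \sqrt{10} + \left(-3 + 2\right)^{2}\right) \left(-41\right) = \left(2 \sqrt{10} + \left(-1\right)^{2}\right) \left(-41\right) = \left(2 \sqrt{10} + 1\right) \left(-41\right) = \left(1 + 2 \sqrt{10}\right) \left(-41\right) = -41 - 82 \sqrt{10}$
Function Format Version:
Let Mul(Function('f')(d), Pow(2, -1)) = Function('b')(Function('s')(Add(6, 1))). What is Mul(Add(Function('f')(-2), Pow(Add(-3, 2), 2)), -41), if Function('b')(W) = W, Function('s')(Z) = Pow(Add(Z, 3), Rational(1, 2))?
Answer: Add(-41, Mul(-82, Pow(10, Rational(1, 2)))) ≈ -300.31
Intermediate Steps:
Function('s')(Z) = Pow(Add(3, Z), Rational(1, 2))
Function('f')(d) = Mul(2, Pow(10, Rational(1, 2))) (Function('f')(d) = Mul(2, Pow(Add(3, Add(6, 1)), Rational(1, 2))) = Mul(2, Pow(Add(3, 7), Rational(1, 2))) = Mul(2, Pow(10, Rational(1, 2))))
Mul(Add(Function('f')(-2), Pow(Add(-3, 2), 2)), -41) = Mul(Add(Mul(2, Pow(10, Rational(1, 2))), Pow(Add(-3, 2), 2)), -41) = Mul(Add(Mul(2, Pow(10, Rational(1, 2))), Pow(-1, 2)), -41) = Mul(Add(Mul(2, Pow(10, Rational(1, 2))), 1), -41) = Mul(Add(1, Mul(2, Pow(10, Rational(1, 2)))), -41) = Add(-41, Mul(-82, Pow(10, Rational(1, 2))))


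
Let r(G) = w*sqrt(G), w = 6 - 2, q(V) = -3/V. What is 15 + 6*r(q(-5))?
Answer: 15 + 24*sqrt(15)/5 ≈ 33.590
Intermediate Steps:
w = 4
r(G) = 4*sqrt(G)
15 + 6*r(q(-5)) = 15 + 6*(4*sqrt(-3/(-5))) = 15 + 6*(4*sqrt(-3*(-1/5))) = 15 + 6*(4*sqrt(3/5)) = 15 + 6*(4*(sqrt(15)/5)) = 15 + 6*(4*sqrt(15)/5) = 15 + 24*sqrt(15)/5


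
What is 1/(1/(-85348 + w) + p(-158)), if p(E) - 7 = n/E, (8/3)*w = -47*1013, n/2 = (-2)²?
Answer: 65223743/453263101 ≈ 0.14390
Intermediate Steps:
n = 8 (n = 2*(-2)² = 2*4 = 8)
w = -142833/8 (w = 3*(-47*1013)/8 = (3/8)*(-47611) = -142833/8 ≈ -17854.)
p(E) = 7 + 8/E
1/(1/(-85348 + w) + p(-158)) = 1/(1/(-85348 - 142833/8) + (7 + 8/(-158))) = 1/(1/(-825617/8) + (7 + 8*(-1/158))) = 1/(-8/825617 + (7 - 4/79)) = 1/(-8/825617 + 549/79) = 1/(453263101/65223743) = 65223743/453263101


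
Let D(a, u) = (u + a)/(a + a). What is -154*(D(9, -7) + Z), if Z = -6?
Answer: 8162/9 ≈ 906.89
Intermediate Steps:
D(a, u) = (a + u)/(2*a) (D(a, u) = (a + u)/((2*a)) = (a + u)*(1/(2*a)) = (a + u)/(2*a))
-154*(D(9, -7) + Z) = -154*((1/2)*(9 - 7)/9 - 6) = -154*((1/2)*(1/9)*2 - 6) = -154*(1/9 - 6) = -154*(-53/9) = 8162/9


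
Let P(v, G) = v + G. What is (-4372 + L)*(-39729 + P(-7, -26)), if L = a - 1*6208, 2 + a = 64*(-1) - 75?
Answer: 426288402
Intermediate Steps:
a = -141 (a = -2 + (64*(-1) - 75) = -2 + (-64 - 75) = -2 - 139 = -141)
P(v, G) = G + v
L = -6349 (L = -141 - 1*6208 = -141 - 6208 = -6349)
(-4372 + L)*(-39729 + P(-7, -26)) = (-4372 - 6349)*(-39729 + (-26 - 7)) = -10721*(-39729 - 33) = -10721*(-39762) = 426288402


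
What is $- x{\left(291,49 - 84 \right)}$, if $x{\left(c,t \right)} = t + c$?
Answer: $-256$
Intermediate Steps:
$x{\left(c,t \right)} = c + t$
$- x{\left(291,49 - 84 \right)} = - (291 + \left(49 - 84\right)) = - (291 - 35) = \left(-1\right) 256 = -256$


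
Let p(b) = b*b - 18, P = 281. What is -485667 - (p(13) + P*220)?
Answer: -547638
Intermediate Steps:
p(b) = -18 + b**2 (p(b) = b**2 - 18 = -18 + b**2)
-485667 - (p(13) + P*220) = -485667 - ((-18 + 13**2) + 281*220) = -485667 - ((-18 + 169) + 61820) = -485667 - (151 + 61820) = -485667 - 1*61971 = -485667 - 61971 = -547638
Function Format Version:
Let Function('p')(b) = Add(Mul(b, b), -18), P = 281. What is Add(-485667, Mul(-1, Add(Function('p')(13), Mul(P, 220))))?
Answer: -547638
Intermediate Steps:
Function('p')(b) = Add(-18, Pow(b, 2)) (Function('p')(b) = Add(Pow(b, 2), -18) = Add(-18, Pow(b, 2)))
Add(-485667, Mul(-1, Add(Function('p')(13), Mul(P, 220)))) = Add(-485667, Mul(-1, Add(Add(-18, Pow(13, 2)), Mul(281, 220)))) = Add(-485667, Mul(-1, Add(Add(-18, 169), 61820))) = Add(-485667, Mul(-1, Add(151, 61820))) = Add(-485667, Mul(-1, 61971)) = Add(-485667, -61971) = -547638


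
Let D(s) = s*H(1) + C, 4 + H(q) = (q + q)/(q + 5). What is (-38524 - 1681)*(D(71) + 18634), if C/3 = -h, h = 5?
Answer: -2214330580/3 ≈ -7.3811e+8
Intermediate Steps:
H(q) = -4 + 2*q/(5 + q) (H(q) = -4 + (q + q)/(q + 5) = -4 + (2*q)/(5 + q) = -4 + 2*q/(5 + q))
C = -15 (C = 3*(-1*5) = 3*(-5) = -15)
D(s) = -15 - 11*s/3 (D(s) = s*(2*(-10 - 1*1)/(5 + 1)) - 15 = s*(2*(-10 - 1)/6) - 15 = s*(2*(1/6)*(-11)) - 15 = s*(-11/3) - 15 = -11*s/3 - 15 = -15 - 11*s/3)
(-38524 - 1681)*(D(71) + 18634) = (-38524 - 1681)*((-15 - 11/3*71) + 18634) = -40205*((-15 - 781/3) + 18634) = -40205*(-826/3 + 18634) = -40205*55076/3 = -2214330580/3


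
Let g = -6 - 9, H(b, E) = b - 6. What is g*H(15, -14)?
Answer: -135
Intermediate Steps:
H(b, E) = -6 + b
g = -15
g*H(15, -14) = -15*(-6 + 15) = -15*9 = -135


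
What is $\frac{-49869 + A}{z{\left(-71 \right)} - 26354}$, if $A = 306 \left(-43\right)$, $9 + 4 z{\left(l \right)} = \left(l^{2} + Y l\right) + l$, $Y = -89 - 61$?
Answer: $\frac{84036}{29935} \approx 2.8073$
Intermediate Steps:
$Y = -150$
$z{\left(l \right)} = - \frac{9}{4} - \frac{149 l}{4} + \frac{l^{2}}{4}$ ($z{\left(l \right)} = - \frac{9}{4} + \frac{\left(l^{2} - 150 l\right) + l}{4} = - \frac{9}{4} + \frac{l^{2} - 149 l}{4} = - \frac{9}{4} + \left(- \frac{149 l}{4} + \frac{l^{2}}{4}\right) = - \frac{9}{4} - \frac{149 l}{4} + \frac{l^{2}}{4}$)
$A = -13158$
$\frac{-49869 + A}{z{\left(-71 \right)} - 26354} = \frac{-49869 - 13158}{\left(- \frac{9}{4} - - \frac{10579}{4} + \frac{\left(-71\right)^{2}}{4}\right) - 26354} = - \frac{63027}{\left(- \frac{9}{4} + \frac{10579}{4} + \frac{1}{4} \cdot 5041\right) - 26354} = - \frac{63027}{\left(- \frac{9}{4} + \frac{10579}{4} + \frac{5041}{4}\right) - 26354} = - \frac{63027}{\frac{15611}{4} - 26354} = - \frac{63027}{- \frac{89805}{4}} = \left(-63027\right) \left(- \frac{4}{89805}\right) = \frac{84036}{29935}$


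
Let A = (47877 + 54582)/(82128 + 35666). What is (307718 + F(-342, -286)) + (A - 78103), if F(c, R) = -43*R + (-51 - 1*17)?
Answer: 28487992389/117794 ≈ 2.4185e+5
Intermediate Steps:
A = 102459/117794 ≈ 0.86981
F(c, R) = -68 - 43*R (F(c, R) = -43*R + (-51 - 17) = -43*R - 68 = -68 - 43*R)
(307718 + F(-342, -286)) + (A - 78103) = (307718 + (-68 - 43*(-286))) + (102459/117794 - 78103) = (307718 + (-68 + 12298)) - 9199962323/117794 = (307718 + 12230) - 9199962323/117794 = 319948 - 9199962323/117794 = 28487992389/117794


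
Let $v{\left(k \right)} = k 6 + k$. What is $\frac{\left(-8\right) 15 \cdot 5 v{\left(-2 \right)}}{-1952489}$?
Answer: $- \frac{1200}{278927} \approx -0.0043022$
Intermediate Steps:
$v{\left(k \right)} = 7 k$ ($v{\left(k \right)} = 6 k + k = 7 k$)
$\frac{\left(-8\right) 15 \cdot 5 v{\left(-2 \right)}}{-1952489} = \frac{\left(-8\right) 15 \cdot 5 \cdot 7 \left(-2\right)}{-1952489} = \left(-120\right) 5 \left(-14\right) \left(- \frac{1}{1952489}\right) = \left(-600\right) \left(-14\right) \left(- \frac{1}{1952489}\right) = 8400 \left(- \frac{1}{1952489}\right) = - \frac{1200}{278927}$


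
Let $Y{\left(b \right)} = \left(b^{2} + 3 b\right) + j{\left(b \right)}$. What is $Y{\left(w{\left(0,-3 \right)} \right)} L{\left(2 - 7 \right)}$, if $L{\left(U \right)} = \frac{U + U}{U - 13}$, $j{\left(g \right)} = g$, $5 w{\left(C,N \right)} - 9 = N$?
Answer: $\frac{52}{15} \approx 3.4667$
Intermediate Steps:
$w{\left(C,N \right)} = \frac{9}{5} + \frac{N}{5}$
$L{\left(U \right)} = \frac{2 U}{-13 + U}$
$Y{\left(b \right)} = b^{2} + 4 b$ ($Y{\left(b \right)} = \left(b^{2} + 3 b\right) + b = b^{2} + 4 b$)
$Y{\left(w{\left(0,-3 \right)} \right)} L{\left(2 - 7 \right)} = \left(\frac{9}{5} + \frac{1}{5} \left(-3\right)\right) \left(4 + \left(\frac{9}{5} + \frac{1}{5} \left(-3\right)\right)\right) \frac{2 \left(2 - 7\right)}{-13 + \left(2 - 7\right)} = \left(\frac{9}{5} - \frac{3}{5}\right) \left(4 + \left(\frac{9}{5} - \frac{3}{5}\right)\right) 2 \left(-5\right) \frac{1}{-13 - 5} = \frac{6 \left(4 + \frac{6}{5}\right)}{5} \cdot 2 \left(-5\right) \frac{1}{-18} = \frac{6}{5} \cdot \frac{26}{5} \cdot 2 \left(-5\right) \left(- \frac{1}{18}\right) = \frac{156}{25} \cdot \frac{5}{9} = \frac{52}{15}$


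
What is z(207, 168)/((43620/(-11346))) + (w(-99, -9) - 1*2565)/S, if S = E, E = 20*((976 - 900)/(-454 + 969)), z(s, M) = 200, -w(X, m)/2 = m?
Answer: -202219187/221008 ≈ -914.99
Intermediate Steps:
w(X, m) = -2*m
E = 304/103 (E = 20*(76/515) = 304/103 ≈ 2.9515)
S = 304/103 ≈ 2.9515
z(207, 168)/((43620/(-11346))) + (w(-99, -9) - 1*2565)/S = 200/((43620/(-11346))) + (-2*(-9) - 1*2565)/(304/103) = 200/((43620*(-1/11346))) + (18 - 2565)*(103/304) = 200/(-7270/1891) - 2547*103/304 = 200*(-1891/7270) - 262341/304 = -37820/727 - 262341/304 = -202219187/221008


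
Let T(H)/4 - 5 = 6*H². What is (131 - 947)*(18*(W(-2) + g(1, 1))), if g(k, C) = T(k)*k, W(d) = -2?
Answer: -616896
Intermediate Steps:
T(H) = 20 + 24*H² (T(H) = 20 + 4*(6*H²) = 20 + 24*H²)
g(k, C) = k*(20 + 24*k²) (g(k, C) = (20 + 24*k²)*k = k*(20 + 24*k²))
(131 - 947)*(18*(W(-2) + g(1, 1))) = (131 - 947)*(18*(-2 + (20*1 + 24*1³))) = -14688*(-2 + (20 + 24*1)) = -14688*(-2 + (20 + 24)) = -14688*(-2 + 44) = -14688*42 = -816*756 = -616896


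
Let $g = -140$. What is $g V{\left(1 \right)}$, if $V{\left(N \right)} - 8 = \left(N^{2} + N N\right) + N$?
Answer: $-1540$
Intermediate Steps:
$V{\left(N \right)} = 8 + N + 2 N^{2}$ ($V{\left(N \right)} = 8 + \left(\left(N^{2} + N N\right) + N\right) = 8 + \left(\left(N^{2} + N^{2}\right) + N\right) = 8 + \left(2 N^{2} + N\right) = 8 + \left(N + 2 N^{2}\right) = 8 + N + 2 N^{2}$)
$g V{\left(1 \right)} = - 140 \left(8 + 1 + 2 \cdot 1^{2}\right) = - 140 \left(8 + 1 + 2 \cdot 1\right) = - 140 \left(8 + 1 + 2\right) = \left(-140\right) 11 = -1540$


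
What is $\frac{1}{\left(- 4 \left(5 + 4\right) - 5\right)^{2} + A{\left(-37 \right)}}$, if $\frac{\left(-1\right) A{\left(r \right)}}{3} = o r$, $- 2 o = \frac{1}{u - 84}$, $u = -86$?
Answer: $\frac{340}{571651} \approx 0.00059477$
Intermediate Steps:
$o = \frac{1}{340}$ ($o = - \frac{1}{2 \left(-86 - 84\right)} = - \frac{1}{2 \left(-170\right)} = \left(- \frac{1}{2}\right) \left(- \frac{1}{170}\right) = \frac{1}{340} \approx 0.0029412$)
$A{\left(r \right)} = - \frac{3 r}{340}$ ($A{\left(r \right)} = - 3 \frac{r}{340} = - \frac{3 r}{340}$)
$\frac{1}{\left(- 4 \left(5 + 4\right) - 5\right)^{2} + A{\left(-37 \right)}} = \frac{1}{\left(- 4 \left(5 + 4\right) - 5\right)^{2} - - \frac{111}{340}} = \frac{1}{\left(\left(-4\right) 9 - 5\right)^{2} + \frac{111}{340}} = \frac{1}{\left(-36 - 5\right)^{2} + \frac{111}{340}} = \frac{1}{\left(-41\right)^{2} + \frac{111}{340}} = \frac{1}{1681 + \frac{111}{340}} = \frac{1}{\frac{571651}{340}} = \frac{340}{571651}$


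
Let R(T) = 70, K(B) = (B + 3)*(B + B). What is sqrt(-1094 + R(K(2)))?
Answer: 32*I ≈ 32.0*I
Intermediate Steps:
K(B) = 2*B*(3 + B) (K(B) = (3 + B)*(2*B) = 2*B*(3 + B))
sqrt(-1094 + R(K(2))) = sqrt(-1094 + 70) = sqrt(-1024) = 32*I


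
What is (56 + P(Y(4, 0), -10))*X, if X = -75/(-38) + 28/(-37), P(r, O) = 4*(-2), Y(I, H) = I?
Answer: 41064/703 ≈ 58.413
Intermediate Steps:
P(r, O) = -8
X = 1711/1406 (X = -75*(-1/38) + 28*(-1/37) = 75/38 - 28/37 = 1711/1406 ≈ 1.2169)
(56 + P(Y(4, 0), -10))*X = (56 - 8)*(1711/1406) = 48*(1711/1406) = 41064/703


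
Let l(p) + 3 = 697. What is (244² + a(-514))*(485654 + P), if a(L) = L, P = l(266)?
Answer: 28705231656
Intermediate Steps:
l(p) = 694 (l(p) = -3 + 697 = 694)
P = 694
(244² + a(-514))*(485654 + P) = (244² - 514)*(485654 + 694) = (59536 - 514)*486348 = 59022*486348 = 28705231656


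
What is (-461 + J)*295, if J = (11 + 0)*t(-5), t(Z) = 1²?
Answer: -132750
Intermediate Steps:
t(Z) = 1
J = 11 (J = (11 + 0)*1 = 11*1 = 11)
(-461 + J)*295 = (-461 + 11)*295 = -450*295 = -132750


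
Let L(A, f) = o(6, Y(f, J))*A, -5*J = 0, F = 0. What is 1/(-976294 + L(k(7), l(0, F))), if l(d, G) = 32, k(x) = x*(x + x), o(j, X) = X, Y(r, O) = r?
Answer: -1/973158 ≈ -1.0276e-6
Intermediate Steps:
J = 0 (J = -⅕*0 = 0)
k(x) = 2*x² (k(x) = x*(2*x) = 2*x²)
L(A, f) = A*f (L(A, f) = f*A = A*f)
1/(-976294 + L(k(7), l(0, F))) = 1/(-976294 + (2*7²)*32) = 1/(-976294 + (2*49)*32) = 1/(-976294 + 98*32) = 1/(-976294 + 3136) = 1/(-973158) = -1/973158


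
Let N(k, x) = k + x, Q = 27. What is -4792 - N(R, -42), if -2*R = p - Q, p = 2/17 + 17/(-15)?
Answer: -1214822/255 ≈ -4764.0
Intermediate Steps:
p = -259/255 (p = 2*(1/17) + 17*(-1/15) = 2/17 - 17/15 = -259/255 ≈ -1.0157)
R = 3572/255 (R = -(-259/255 - 1*27)/2 = -(-259/255 - 27)/2 = -½*(-7144/255) = 3572/255 ≈ 14.008)
-4792 - N(R, -42) = -4792 - (3572/255 - 42) = -4792 - 1*(-7138/255) = -4792 + 7138/255 = -1214822/255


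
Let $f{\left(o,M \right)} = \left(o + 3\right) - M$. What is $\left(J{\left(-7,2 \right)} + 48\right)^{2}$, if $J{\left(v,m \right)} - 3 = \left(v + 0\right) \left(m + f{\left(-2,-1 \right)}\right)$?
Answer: $529$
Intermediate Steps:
$f{\left(o,M \right)} = 3 + o - M$ ($f{\left(o,M \right)} = \left(3 + o\right) - M = 3 + o - M$)
$J{\left(v,m \right)} = 3 + v \left(2 + m\right)$ ($J{\left(v,m \right)} = 3 + \left(v + 0\right) \left(m - -2\right) = 3 + v \left(m + \left(3 - 2 + 1\right)\right) = 3 + v \left(m + 2\right) = 3 + v \left(2 + m\right)$)
$\left(J{\left(-7,2 \right)} + 48\right)^{2} = \left(\left(3 + 2 \left(-7\right) + 2 \left(-7\right)\right) + 48\right)^{2} = \left(\left(3 - 14 - 14\right) + 48\right)^{2} = \left(-25 + 48\right)^{2} = 23^{2} = 529$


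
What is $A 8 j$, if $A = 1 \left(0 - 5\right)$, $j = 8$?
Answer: $-320$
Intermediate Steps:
$A = -5$ ($A = 1 \left(-5\right) = -5$)
$A 8 j = \left(-5\right) 8 \cdot 8 = \left(-40\right) 8 = -320$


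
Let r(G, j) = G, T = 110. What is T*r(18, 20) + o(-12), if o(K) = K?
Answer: 1968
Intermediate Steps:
T*r(18, 20) + o(-12) = 110*18 - 12 = 1980 - 12 = 1968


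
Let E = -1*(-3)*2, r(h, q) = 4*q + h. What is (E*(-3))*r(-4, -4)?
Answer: 360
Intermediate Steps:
r(h, q) = h + 4*q
E = 6 (E = 3*2 = 6)
(E*(-3))*r(-4, -4) = (6*(-3))*(-4 + 4*(-4)) = -18*(-4 - 16) = -18*(-20) = 360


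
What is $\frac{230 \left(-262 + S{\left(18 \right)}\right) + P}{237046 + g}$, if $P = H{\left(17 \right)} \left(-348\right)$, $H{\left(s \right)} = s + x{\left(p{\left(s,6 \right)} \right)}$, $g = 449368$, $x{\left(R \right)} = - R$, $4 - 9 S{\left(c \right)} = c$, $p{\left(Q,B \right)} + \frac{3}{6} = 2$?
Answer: $- \frac{297053}{3088863} \approx -0.096169$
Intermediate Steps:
$p{\left(Q,B \right)} = \frac{3}{2}$ ($p{\left(Q,B \right)} = - \frac{1}{2} + 2 = \frac{3}{2}$)
$S{\left(c \right)} = \frac{4}{9} - \frac{c}{9}$
$H{\left(s \right)} = - \frac{3}{2} + s$ ($H{\left(s \right)} = s - \frac{3}{2} = - \frac{3}{2} + s$)
$P = -5394$ ($P = \left(- \frac{3}{2} + 17\right) \left(-348\right) = \frac{31}{2} \left(-348\right) = -5394$)
$\frac{230 \left(-262 + S{\left(18 \right)}\right) + P}{237046 + g} = \frac{230 \left(-262 + \left(\frac{4}{9} - 2\right)\right) - 5394}{237046 + 449368} = \frac{230 \left(-262 + \left(\frac{4}{9} - 2\right)\right) - 5394}{686414} = \left(230 \left(-262 - \frac{14}{9}\right) - 5394\right) \frac{1}{686414} = \left(230 \left(- \frac{2372}{9}\right) - 5394\right) \frac{1}{686414} = \left(- \frac{545560}{9} - 5394\right) \frac{1}{686414} = \left(- \frac{594106}{9}\right) \frac{1}{686414} = - \frac{297053}{3088863}$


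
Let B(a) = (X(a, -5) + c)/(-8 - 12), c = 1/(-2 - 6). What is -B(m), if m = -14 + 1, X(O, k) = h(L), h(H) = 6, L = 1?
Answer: 47/160 ≈ 0.29375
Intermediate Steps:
X(O, k) = 6
c = -⅛ (c = 1/(-8) = -⅛ ≈ -0.12500)
m = -13
B(a) = -47/160 (B(a) = (6 - ⅛)/(-8 - 12) = (47/8)/(-20) = (47/8)*(-1/20) = -47/160)
-B(m) = -1*(-47/160) = 47/160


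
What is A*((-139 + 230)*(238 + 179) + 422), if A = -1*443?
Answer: -16997467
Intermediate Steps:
A = -443
A*((-139 + 230)*(238 + 179) + 422) = -443*((-139 + 230)*(238 + 179) + 422) = -443*(91*417 + 422) = -443*(37947 + 422) = -443*38369 = -16997467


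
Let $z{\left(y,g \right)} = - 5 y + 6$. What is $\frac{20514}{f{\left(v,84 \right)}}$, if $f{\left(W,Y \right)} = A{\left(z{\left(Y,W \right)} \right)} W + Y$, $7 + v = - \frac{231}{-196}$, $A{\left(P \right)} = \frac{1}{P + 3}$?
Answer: $\frac{236075112}{966835} \approx 244.17$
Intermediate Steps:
$z{\left(y,g \right)} = 6 - 5 y$
$A{\left(P \right)} = \frac{1}{3 + P}$
$v = - \frac{163}{28}$ ($v = -7 - \frac{231}{-196} = -7 - - \frac{33}{28} = -7 + \frac{33}{28} = - \frac{163}{28} \approx -5.8214$)
$f{\left(W,Y \right)} = Y + \frac{W}{9 - 5 Y}$ ($f{\left(W,Y \right)} = \frac{W}{3 - \left(-6 + 5 Y\right)} + Y = \frac{W}{9 - 5 Y} + Y = Y + \frac{W}{9 - 5 Y}$)
$\frac{20514}{f{\left(v,84 \right)}} = \frac{20514}{84 - - \frac{163}{28 \left(-9 + 5 \cdot 84\right)}} = \frac{20514}{84 - - \frac{163}{28 \left(-9 + 420\right)}} = \frac{20514}{84 - - \frac{163}{28 \cdot 411}} = \frac{20514}{84 - \left(- \frac{163}{28}\right) \frac{1}{411}} = \frac{20514}{84 + \frac{163}{11508}} = \frac{20514}{\frac{966835}{11508}} = 20514 \cdot \frac{11508}{966835} = \frac{236075112}{966835}$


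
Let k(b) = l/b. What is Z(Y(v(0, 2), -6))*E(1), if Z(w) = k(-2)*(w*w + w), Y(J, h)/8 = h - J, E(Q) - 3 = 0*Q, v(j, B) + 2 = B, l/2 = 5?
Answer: -33840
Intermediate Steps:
l = 10 (l = 2*5 = 10)
k(b) = 10/b
v(j, B) = -2 + B
E(Q) = 3 (E(Q) = 3 + 0*Q = 3 + 0 = 3)
Y(J, h) = -8*J + 8*h (Y(J, h) = 8*(h - J) = -8*J + 8*h)
Z(w) = -5*w - 5*w² (Z(w) = (10/(-2))*(w*w + w) = (10*(-½))*(w² + w) = -5*(w + w²) = -5*w - 5*w²)
Z(Y(v(0, 2), -6))*E(1) = -5*(-8*(-2 + 2) + 8*(-6))*(1 + (-8*(-2 + 2) + 8*(-6)))*3 = -5*(-8*0 - 48)*(1 + (-8*0 - 48))*3 = -5*(0 - 48)*(1 + (0 - 48))*3 = -5*(-48)*(1 - 48)*3 = -5*(-48)*(-47)*3 = -11280*3 = -33840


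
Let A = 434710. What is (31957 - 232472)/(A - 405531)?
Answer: -200515/29179 ≈ -6.8719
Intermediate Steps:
(31957 - 232472)/(A - 405531) = (31957 - 232472)/(434710 - 405531) = -200515/29179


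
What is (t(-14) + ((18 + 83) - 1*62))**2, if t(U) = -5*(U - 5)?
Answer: 17956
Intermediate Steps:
t(U) = 25 - 5*U (t(U) = -5*(-5 + U) = 25 - 5*U)
(t(-14) + ((18 + 83) - 1*62))**2 = ((25 - 5*(-14)) + ((18 + 83) - 1*62))**2 = ((25 + 70) + (101 - 62))**2 = (95 + 39)**2 = 134**2 = 17956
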